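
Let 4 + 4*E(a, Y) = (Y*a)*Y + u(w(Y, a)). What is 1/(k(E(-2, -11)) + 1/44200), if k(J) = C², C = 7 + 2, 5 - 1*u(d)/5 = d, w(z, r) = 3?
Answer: 44200/3580201 ≈ 0.012346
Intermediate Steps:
u(d) = 25 - 5*d
C = 9
E(a, Y) = 3/2 + a*Y²/4 (E(a, Y) = -1 + ((Y*a)*Y + (25 - 5*3))/4 = -1 + (a*Y² + (25 - 15))/4 = -1 + (a*Y² + 10)/4 = -1 + (10 + a*Y²)/4 = -1 + (5/2 + a*Y²/4) = 3/2 + a*Y²/4)
k(J) = 81 (k(J) = 9² = 81)
1/(k(E(-2, -11)) + 1/44200) = 1/(81 + 1/44200) = 1/(3580201/44200) = 44200/3580201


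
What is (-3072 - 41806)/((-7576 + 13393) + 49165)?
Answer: -22439/27491 ≈ -0.81623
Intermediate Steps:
(-3072 - 41806)/((-7576 + 13393) + 49165) = -44878/(5817 + 49165) = -44878/54982 = -44878*1/54982 = -22439/27491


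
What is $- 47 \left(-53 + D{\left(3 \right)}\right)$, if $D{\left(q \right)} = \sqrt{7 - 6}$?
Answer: $2444$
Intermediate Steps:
$D{\left(q \right)} = 1$ ($D{\left(q \right)} = \sqrt{1} = 1$)
$- 47 \left(-53 + D{\left(3 \right)}\right) = - 47 \left(-53 + 1\right) = \left(-47\right) \left(-52\right) = 2444$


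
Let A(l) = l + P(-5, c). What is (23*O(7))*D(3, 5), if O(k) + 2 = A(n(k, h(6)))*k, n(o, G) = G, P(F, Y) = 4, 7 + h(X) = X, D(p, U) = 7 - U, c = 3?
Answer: 874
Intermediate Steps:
h(X) = -7 + X
A(l) = 4 + l (A(l) = l + 4 = 4 + l)
O(k) = -2 + 3*k (O(k) = -2 + (4 + (-7 + 6))*k = -2 + (4 - 1)*k = -2 + 3*k)
(23*O(7))*D(3, 5) = (23*(-2 + 3*7))*(7 - 1*5) = (23*(-2 + 21))*(7 - 5) = (23*19)*2 = 437*2 = 874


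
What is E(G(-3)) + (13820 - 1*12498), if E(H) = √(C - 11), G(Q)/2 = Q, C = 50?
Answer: 1322 + √39 ≈ 1328.2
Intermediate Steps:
G(Q) = 2*Q
E(H) = √39 (E(H) = √(50 - 11) = √39)
E(G(-3)) + (13820 - 1*12498) = √39 + (13820 - 1*12498) = √39 + (13820 - 12498) = √39 + 1322 = 1322 + √39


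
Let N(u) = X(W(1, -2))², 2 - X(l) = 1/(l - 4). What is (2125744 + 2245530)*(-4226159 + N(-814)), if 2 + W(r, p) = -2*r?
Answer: -591157734961019/32 ≈ -1.8474e+13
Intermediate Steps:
W(r, p) = -2 - 2*r
X(l) = 2 - 1/(-4 + l) (X(l) = 2 - 1/(l - 4) = 2 - 1/(-4 + l))
N(u) = 289/64 (N(u) = ((-9 + 2*(-2 - 2*1))/(-4 + (-2 - 2*1)))² = ((-9 + 2*(-2 - 2))/(-4 + (-2 - 2)))² = ((-9 + 2*(-4))/(-4 - 4))² = ((-9 - 8)/(-8))² = (-⅛*(-17))² = (17/8)² = 289/64)
(2125744 + 2245530)*(-4226159 + N(-814)) = (2125744 + 2245530)*(-4226159 + 289/64) = 4371274*(-270473887/64) = -591157734961019/32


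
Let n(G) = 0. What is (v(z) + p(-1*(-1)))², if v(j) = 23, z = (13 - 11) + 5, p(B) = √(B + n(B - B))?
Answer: 576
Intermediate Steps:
p(B) = √B (p(B) = √(B + 0) = √B)
z = 7 (z = 2 + 5 = 7)
(v(z) + p(-1*(-1)))² = (23 + √(-1*(-1)))² = (23 + √1)² = (23 + 1)² = 24² = 576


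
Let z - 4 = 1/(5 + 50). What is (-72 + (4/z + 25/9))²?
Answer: 18415304209/3956121 ≈ 4654.9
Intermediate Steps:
z = 221/55 (z = 4 + 1/(5 + 50) = 4 + 1/55 = 221/55 ≈ 4.0182)
(-72 + (4/z + 25/9))² = (-72 + (4/(221/55) + 25/9))² = (-72 + (4*(55/221) + 25*(⅑)))² = (-72 + (220/221 + 25/9))² = (-72 + 7505/1989)² = (-135703/1989)² = 18415304209/3956121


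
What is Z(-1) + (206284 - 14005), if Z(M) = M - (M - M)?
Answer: 192278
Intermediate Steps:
Z(M) = M (Z(M) = M - 1*0 = M + 0 = M)
Z(-1) + (206284 - 14005) = -1 + (206284 - 14005) = -1 + 192279 = 192278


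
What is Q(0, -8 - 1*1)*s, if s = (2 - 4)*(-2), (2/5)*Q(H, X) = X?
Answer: -90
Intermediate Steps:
Q(H, X) = 5*X/2
s = 4 (s = -2*(-2) = 4)
Q(0, -8 - 1*1)*s = (5*(-8 - 1*1)/2)*4 = (5*(-8 - 1)/2)*4 = ((5/2)*(-9))*4 = -45/2*4 = -90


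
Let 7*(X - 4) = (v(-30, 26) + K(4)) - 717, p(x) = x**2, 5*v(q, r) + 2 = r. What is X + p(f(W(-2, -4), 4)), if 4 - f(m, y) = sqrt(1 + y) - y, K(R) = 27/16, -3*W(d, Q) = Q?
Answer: -15961/560 - 16*sqrt(5) ≈ -64.279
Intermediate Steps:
v(q, r) = -2/5 + r/5
W(d, Q) = -Q/3
K(R) = 27/16 (K(R) = 27*(1/16) = 27/16)
f(m, y) = 4 + y - sqrt(1 + y) (f(m, y) = 4 - (sqrt(1 + y) - y) = 4 + (y - sqrt(1 + y)) = 4 + y - sqrt(1 + y))
X = -54601/560 (X = 4 + (((-2/5 + (1/5)*26) + 27/16) - 717)/7 = 4 + (((-2/5 + 26/5) + 27/16) - 717)/7 = 4 + ((24/5 + 27/16) - 717)/7 = 4 + (519/80 - 717)/7 = 4 + (1/7)*(-56841/80) = 4 - 56841/560 = -54601/560 ≈ -97.502)
X + p(f(W(-2, -4), 4)) = -54601/560 + (4 + 4 - sqrt(1 + 4))**2 = -54601/560 + (4 + 4 - sqrt(5))**2 = -54601/560 + (8 - sqrt(5))**2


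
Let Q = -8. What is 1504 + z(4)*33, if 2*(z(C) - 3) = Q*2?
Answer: 1339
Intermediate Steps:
z(C) = -5 (z(C) = 3 + (-8*2)/2 = 3 + (½)*(-16) = 3 - 8 = -5)
1504 + z(4)*33 = 1504 - 5*33 = 1504 - 165 = 1339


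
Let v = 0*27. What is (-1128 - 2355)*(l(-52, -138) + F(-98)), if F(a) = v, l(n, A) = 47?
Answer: -163701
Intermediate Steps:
v = 0
F(a) = 0
(-1128 - 2355)*(l(-52, -138) + F(-98)) = (-1128 - 2355)*(47 + 0) = -3483*47 = -163701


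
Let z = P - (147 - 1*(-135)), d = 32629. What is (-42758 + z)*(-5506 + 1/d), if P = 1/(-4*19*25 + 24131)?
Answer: 171898160560016247/725375299 ≈ 2.3698e+8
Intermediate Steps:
P = 1/22231 (P = 1/(-76*25 + 24131) = 1/(-1900 + 24131) = 1/22231 ≈ 4.4982e-5)
z = -6269141/22231 (z = 1/22231 - (147 - 1*(-135)) = 1/22231 - (147 + 135) = 1/22231 - 1*282 = 1/22231 - 282 = -6269141/22231 ≈ -282.00)
(-42758 + z)*(-5506 + 1/d) = (-42758 - 6269141/22231)*(-5506 + 1/32629) = -956822239*(-5506 + 1/32629)/22231 = -956822239/22231*(-179655273/32629) = 171898160560016247/725375299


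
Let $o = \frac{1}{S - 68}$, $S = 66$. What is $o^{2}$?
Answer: $\frac{1}{4} \approx 0.25$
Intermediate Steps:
$o = - \frac{1}{2}$ ($o = \frac{1}{66 - 68} = \frac{1}{-2} = - \frac{1}{2} \approx -0.5$)
$o^{2} = \left(- \frac{1}{2}\right)^{2} = \frac{1}{4}$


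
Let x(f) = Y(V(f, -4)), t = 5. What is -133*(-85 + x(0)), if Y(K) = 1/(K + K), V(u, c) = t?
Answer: 112917/10 ≈ 11292.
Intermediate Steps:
V(u, c) = 5
Y(K) = 1/(2*K)
x(f) = ⅒ (x(f) = (½)/5 = (½)*(⅕) = ⅒)
-133*(-85 + x(0)) = -133*(-85 + ⅒) = -133*(-849/10) = 112917/10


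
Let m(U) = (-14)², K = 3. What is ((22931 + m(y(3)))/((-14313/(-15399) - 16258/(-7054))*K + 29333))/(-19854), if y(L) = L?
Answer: -46521479173/1171877853565350 ≈ -3.9698e-5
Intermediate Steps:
m(U) = 196
((22931 + m(y(3)))/((-14313/(-15399) - 16258/(-7054))*K + 29333))/(-19854) = ((22931 + 196)/((-14313/(-15399) - 16258/(-7054))*3 + 29333))/(-19854) = (23127/((-14313*(-1/15399) - 16258*(-1/7054))*3 + 29333))*(-1/19854) = (23127/((4771/5133 + 8129/3527)*3 + 29333))*(-1/19854) = (23127/((58553474/18104091)*3 + 29333))*(-1/19854) = (23127/(58553474/6034697 + 29333))*(-1/19854) = (23127/(177074320575/6034697))*(-1/19854) = (23127*(6034697/177074320575))*(-1/19854) = (46521479173/59024773525)*(-1/19854) = -46521479173/1171877853565350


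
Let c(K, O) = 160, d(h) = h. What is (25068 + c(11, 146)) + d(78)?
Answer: 25306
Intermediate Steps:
(25068 + c(11, 146)) + d(78) = (25068 + 160) + 78 = 25228 + 78 = 25306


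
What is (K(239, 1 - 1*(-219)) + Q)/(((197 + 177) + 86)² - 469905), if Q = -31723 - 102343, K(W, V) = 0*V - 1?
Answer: 134067/258305 ≈ 0.51903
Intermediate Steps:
K(W, V) = -1 (K(W, V) = 0 - 1 = -1)
Q = -134066
(K(239, 1 - 1*(-219)) + Q)/(((197 + 177) + 86)² - 469905) = (-1 - 134066)/(((197 + 177) + 86)² - 469905) = -134067/((374 + 86)² - 469905) = -134067/(460² - 469905) = -134067/(211600 - 469905) = -134067/(-258305) = -134067*(-1/258305) = 134067/258305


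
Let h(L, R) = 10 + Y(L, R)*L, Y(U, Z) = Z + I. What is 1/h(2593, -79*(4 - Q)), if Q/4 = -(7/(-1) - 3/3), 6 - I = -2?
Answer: 1/5756470 ≈ 1.7372e-7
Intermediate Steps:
I = 8 (I = 6 - 1*(-2) = 6 + 2 = 8)
Y(U, Z) = 8 + Z (Y(U, Z) = Z + 8 = 8 + Z)
Q = 32 (Q = 4*(-(7/(-1) - 3/3)) = 4*(-(7*(-1) - 3*1/3)) = 4*(-(-7 - 1)) = 4*(-1*(-8)) = 4*8 = 32)
h(L, R) = 10 + L*(8 + R) (h(L, R) = 10 + (8 + R)*L = 10 + L*(8 + R))
1/h(2593, -79*(4 - Q)) = 1/(10 + 2593*(8 - 79*(4 - 1*32))) = 1/(10 + 2593*(8 - 79*(4 - 32))) = 1/(10 + 2593*(8 - 79*(-28))) = 1/(10 + 2593*(8 + 2212)) = 1/(10 + 2593*2220) = 1/(10 + 5756460) = 1/5756470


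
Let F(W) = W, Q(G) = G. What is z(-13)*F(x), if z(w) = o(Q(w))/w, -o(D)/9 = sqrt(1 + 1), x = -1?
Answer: -9*sqrt(2)/13 ≈ -0.97907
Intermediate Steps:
o(D) = -9*sqrt(2) (o(D) = -9*sqrt(1 + 1) = -9*sqrt(2))
z(w) = -9*sqrt(2)/w (z(w) = (-9*sqrt(2))/w = -9*sqrt(2)/w)
z(-13)*F(x) = -9*sqrt(2)/(-13)*(-1) = -9*sqrt(2)*(-1/13)*(-1) = (9*sqrt(2)/13)*(-1) = -9*sqrt(2)/13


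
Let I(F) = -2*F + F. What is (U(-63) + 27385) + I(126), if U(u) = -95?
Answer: 27164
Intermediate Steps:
I(F) = -F
(U(-63) + 27385) + I(126) = (-95 + 27385) - 1*126 = 27290 - 126 = 27164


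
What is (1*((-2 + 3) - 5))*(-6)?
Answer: 24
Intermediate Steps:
(1*((-2 + 3) - 5))*(-6) = (1*(1 - 5))*(-6) = (1*(-4))*(-6) = -4*(-6) = 24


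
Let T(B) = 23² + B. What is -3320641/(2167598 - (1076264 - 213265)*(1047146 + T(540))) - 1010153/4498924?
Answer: -913775857935745327/4069755124931294788 ≈ -0.22453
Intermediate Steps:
T(B) = 529 + B
-3320641/(2167598 - (1076264 - 213265)*(1047146 + T(540))) - 1010153/4498924 = -3320641/(2167598 - (1076264 - 213265)*(1047146 + (529 + 540))) - 1010153/4498924 = -3320641/(2167598 - 862999*(1047146 + 1069)) - 1010153*1/4498924 = -3320641/(2167598 - 862999*1048215) - 1010153/4498924 = -3320641/(2167598 - 1*904608496785) - 1010153/4498924 = -3320641/(2167598 - 904608496785) - 1010153/4498924 = -3320641/(-904606329187) - 1010153/4498924 = -3320641*(-1/904606329187) - 1010153/4498924 = 3320641/904606329187 - 1010153/4498924 = -913775857935745327/4069755124931294788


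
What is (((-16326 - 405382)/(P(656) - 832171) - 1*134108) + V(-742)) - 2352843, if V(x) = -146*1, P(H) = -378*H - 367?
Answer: -191951629241/77179 ≈ -2.4871e+6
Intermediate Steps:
P(H) = -367 - 378*H
V(x) = -146
(((-16326 - 405382)/(P(656) - 832171) - 1*134108) + V(-742)) - 2352843 = (((-16326 - 405382)/((-367 - 378*656) - 832171) - 1*134108) - 146) - 2352843 = ((-421708/((-367 - 247968) - 832171) - 134108) - 146) - 2352843 = ((-421708/(-248335 - 832171) - 134108) - 146) - 2352843 = ((-421708/(-1080506) - 134108) - 146) - 2352843 = ((-421708*(-1/1080506) - 134108) - 146) - 2352843 = ((30122/77179 - 134108) - 146) - 2352843 = (-10350291210/77179 - 146) - 2352843 = -10361559344/77179 - 2352843 = -191951629241/77179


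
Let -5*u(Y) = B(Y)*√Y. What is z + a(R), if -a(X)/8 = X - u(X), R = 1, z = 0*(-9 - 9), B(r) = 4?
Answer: -72/5 ≈ -14.400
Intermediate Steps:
z = 0 (z = 0*(-18) = 0)
u(Y) = -4*√Y/5
a(X) = -8*X - 32*√X/5 (a(X) = -8*(X - (-4)*√X/5) = -8*(X + 4*√X/5) = -8*X - 32*√X/5)
z + a(R) = 0 + (-8*1 - 32*√1/5) = 0 + (-8 - 32/5*1) = 0 + (-8 - 32/5) = 0 - 72/5 = -72/5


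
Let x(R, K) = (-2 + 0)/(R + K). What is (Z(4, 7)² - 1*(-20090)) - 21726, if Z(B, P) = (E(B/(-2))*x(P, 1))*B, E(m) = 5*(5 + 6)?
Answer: 1389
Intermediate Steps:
x(R, K) = -2/(K + R)
E(m) = 55 (E(m) = 5*11 = 55)
Z(B, P) = -110*B/(1 + P) (Z(B, P) = (55*(-2/(1 + P)))*B = (-110/(1 + P))*B = -110*B/(1 + P))
(Z(4, 7)² - 1*(-20090)) - 21726 = ((-110*4/(1 + 7))² - 1*(-20090)) - 21726 = ((-110*4/8)² + 20090) - 21726 = ((-110*4*⅛)² + 20090) - 21726 = ((-55)² + 20090) - 21726 = (3025 + 20090) - 21726 = 23115 - 21726 = 1389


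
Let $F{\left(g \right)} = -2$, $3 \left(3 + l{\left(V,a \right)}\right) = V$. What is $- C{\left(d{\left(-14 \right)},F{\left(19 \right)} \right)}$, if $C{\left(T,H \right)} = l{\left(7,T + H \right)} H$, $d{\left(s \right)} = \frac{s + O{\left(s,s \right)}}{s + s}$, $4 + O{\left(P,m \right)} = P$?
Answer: $- \frac{4}{3} \approx -1.3333$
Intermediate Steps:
$O{\left(P,m \right)} = -4 + P$
$l{\left(V,a \right)} = -3 + \frac{V}{3}$
$d{\left(s \right)} = \frac{-4 + 2 s}{2 s}$ ($d{\left(s \right)} = \frac{s + \left(-4 + s\right)}{s + s} = \frac{-4 + 2 s}{2 s}$)
$C{\left(T,H \right)} = - \frac{2 H}{3}$ ($C{\left(T,H \right)} = \left(-3 + \frac{1}{3} \cdot 7\right) H = \left(-3 + \frac{7}{3}\right) H = - \frac{2 H}{3}$)
$- C{\left(d{\left(-14 \right)},F{\left(19 \right)} \right)} = - \frac{\left(-2\right) \left(-2\right)}{3} = \left(-1\right) \frac{4}{3} = - \frac{4}{3}$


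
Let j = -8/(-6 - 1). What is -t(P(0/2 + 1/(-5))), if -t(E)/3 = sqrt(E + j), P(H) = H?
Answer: 3*sqrt(1155)/35 ≈ 2.9130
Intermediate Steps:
j = 8/7 (j = -8/(-7) = -8*(-1/7) = 8/7 ≈ 1.1429)
t(E) = -3*sqrt(8/7 + E) (t(E) = -3*sqrt(E + 8/7) = -3*sqrt(8/7 + E))
-t(P(0/2 + 1/(-5))) = -(-3)*sqrt(56 + 49*(0/2 + 1/(-5)))/7 = -(-3)*sqrt(56 + 49*(0*(1/2) + 1*(-1/5)))/7 = -(-3)*sqrt(56 + 49*(0 - 1/5))/7 = -(-3)*sqrt(56 + 49*(-1/5))/7 = -(-3)*sqrt(56 - 49/5)/7 = -(-3)*sqrt(231/5)/7 = -(-3)*sqrt(1155)/5/7 = -(-3)*sqrt(1155)/35 = 3*sqrt(1155)/35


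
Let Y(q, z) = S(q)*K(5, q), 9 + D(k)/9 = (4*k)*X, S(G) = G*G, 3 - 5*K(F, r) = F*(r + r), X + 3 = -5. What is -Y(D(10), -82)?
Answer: -259632599373/5 ≈ -5.1927e+10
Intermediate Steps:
X = -8 (X = -3 - 5 = -8)
K(F, r) = 3/5 - 2*F*r/5 (K(F, r) = 3/5 - F*(r + r)/5 = 3/5 - F*2*r/5 = 3/5 - 2*F*r/5)
S(G) = G**2
D(k) = -81 - 288*k (D(k) = -81 + 9*((4*k)*(-8)) = -81 + 9*(-32*k) = -81 - 288*k)
Y(q, z) = q**2*(3/5 - 2*q) (Y(q, z) = q**2*(3/5 - 2/5*5*q) = q**2*(3/5 - 2*q))
-Y(D(10), -82) = -(-81 - 288*10)**2*(3 - 10*(-81 - 288*10))/5 = -(-81 - 2880)**2*(3 - 10*(-81 - 2880))/5 = -(-2961)**2*(3 - 10*(-2961))/5 = -8767521*(3 + 29610)/5 = -8767521*29613/5 = -1*259632599373/5 = -259632599373/5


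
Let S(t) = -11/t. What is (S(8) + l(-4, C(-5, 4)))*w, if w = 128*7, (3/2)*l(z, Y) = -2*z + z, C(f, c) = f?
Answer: 3472/3 ≈ 1157.3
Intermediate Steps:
l(z, Y) = -2*z/3 (l(z, Y) = 2*(-2*z + z)/3 = 2*(-z)/3 = -2*z/3)
w = 896
(S(8) + l(-4, C(-5, 4)))*w = (-11/8 - ⅔*(-4))*896 = (-11*⅛ + 8/3)*896 = (-11/8 + 8/3)*896 = (31/24)*896 = 3472/3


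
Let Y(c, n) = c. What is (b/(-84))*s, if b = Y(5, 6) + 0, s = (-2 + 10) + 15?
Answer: -115/84 ≈ -1.3690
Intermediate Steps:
s = 23 (s = 8 + 15 = 23)
b = 5 (b = 5 + 0 = 5)
(b/(-84))*s = (5/(-84))*23 = -1/84*5*23 = -5/84*23 = -115/84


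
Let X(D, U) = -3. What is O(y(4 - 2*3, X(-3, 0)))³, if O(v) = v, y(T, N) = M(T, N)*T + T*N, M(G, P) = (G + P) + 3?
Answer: 1000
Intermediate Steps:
M(G, P) = 3 + G + P
y(T, N) = N*T + T*(3 + N + T) (y(T, N) = (3 + T + N)*T + T*N = (3 + N + T)*T + N*T = T*(3 + N + T) + N*T = N*T + T*(3 + N + T))
O(y(4 - 2*3, X(-3, 0)))³ = ((4 - 2*3)*(3 + (4 - 2*3) + 2*(-3)))³ = ((4 - 6)*(3 + (4 - 6) - 6))³ = (-2*(3 - 2 - 6))³ = (-2*(-5))³ = 10³ = 1000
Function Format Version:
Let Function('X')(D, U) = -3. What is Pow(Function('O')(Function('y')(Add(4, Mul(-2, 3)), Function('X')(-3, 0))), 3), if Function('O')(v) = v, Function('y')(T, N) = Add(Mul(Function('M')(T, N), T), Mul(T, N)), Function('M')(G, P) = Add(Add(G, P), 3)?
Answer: 1000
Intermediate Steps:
Function('M')(G, P) = Add(3, G, P)
Function('y')(T, N) = Add(Mul(N, T), Mul(T, Add(3, N, T))) (Function('y')(T, N) = Add(Mul(Add(3, T, N), T), Mul(T, N)) = Add(Mul(Add(3, N, T), T), Mul(N, T)) = Add(Mul(T, Add(3, N, T)), Mul(N, T)) = Add(Mul(N, T), Mul(T, Add(3, N, T))))
Pow(Function('O')(Function('y')(Add(4, Mul(-2, 3)), Function('X')(-3, 0))), 3) = Pow(Mul(Add(4, Mul(-2, 3)), Add(3, Add(4, Mul(-2, 3)), Mul(2, -3))), 3) = Pow(Mul(Add(4, -6), Add(3, Add(4, -6), -6)), 3) = Pow(Mul(-2, Add(3, -2, -6)), 3) = Pow(Mul(-2, -5), 3) = Pow(10, 3) = 1000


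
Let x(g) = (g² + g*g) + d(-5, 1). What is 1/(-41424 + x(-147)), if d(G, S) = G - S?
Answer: 1/1788 ≈ 0.00055928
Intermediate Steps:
x(g) = -6 + 2*g² (x(g) = (g² + g*g) + (-5 - 1*1) = (g² + g²) + (-5 - 1) = 2*g² - 6 = -6 + 2*g²)
1/(-41424 + x(-147)) = 1/(-41424 + (-6 + 2*(-147)²)) = 1/(-41424 + (-6 + 2*21609)) = 1/(-41424 + (-6 + 43218)) = 1/(-41424 + 43212) = 1/1788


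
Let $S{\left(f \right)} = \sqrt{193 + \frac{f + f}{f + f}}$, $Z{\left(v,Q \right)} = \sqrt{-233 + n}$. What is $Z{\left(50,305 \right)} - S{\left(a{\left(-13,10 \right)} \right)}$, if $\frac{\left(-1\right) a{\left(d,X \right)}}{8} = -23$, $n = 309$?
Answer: $- \sqrt{194} + 2 \sqrt{19} \approx -5.2106$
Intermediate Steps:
$a{\left(d,X \right)} = 184$ ($a{\left(d,X \right)} = \left(-8\right) \left(-23\right) = 184$)
$Z{\left(v,Q \right)} = 2 \sqrt{19}$ ($Z{\left(v,Q \right)} = \sqrt{-233 + 309} = \sqrt{76} = 2 \sqrt{19}$)
$S{\left(f \right)} = \sqrt{194}$ ($S{\left(f \right)} = \sqrt{193 + \frac{2 f}{2 f}} = \sqrt{193 + 2 f \frac{1}{2 f}} = \sqrt{193 + 1} = \sqrt{194}$)
$Z{\left(50,305 \right)} - S{\left(a{\left(-13,10 \right)} \right)} = 2 \sqrt{19} - \sqrt{194} = - \sqrt{194} + 2 \sqrt{19}$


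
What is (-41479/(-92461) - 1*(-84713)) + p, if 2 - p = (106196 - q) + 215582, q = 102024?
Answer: -12485799500/92461 ≈ -1.3504e+5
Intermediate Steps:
p = -219752 (p = 2 - ((106196 - 1*102024) + 215582) = 2 - ((106196 - 102024) + 215582) = 2 - (4172 + 215582) = 2 - 1*219754 = 2 - 219754 = -219752)
(-41479/(-92461) - 1*(-84713)) + p = (-41479/(-92461) - 1*(-84713)) - 219752 = (-41479*(-1/92461) + 84713) - 219752 = (41479/92461 + 84713) - 219752 = 7832690172/92461 - 219752 = -12485799500/92461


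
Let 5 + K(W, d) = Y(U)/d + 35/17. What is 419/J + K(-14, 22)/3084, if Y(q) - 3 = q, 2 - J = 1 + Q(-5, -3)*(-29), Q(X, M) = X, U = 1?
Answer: -20142913/6920496 ≈ -2.9106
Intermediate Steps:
J = -144 (J = 2 - (1 - 5*(-29)) = 2 - (1 + 145) = 2 - 1*146 = 2 - 146 = -144)
Y(q) = 3 + q
K(W, d) = -50/17 + 4/d (K(W, d) = -5 + ((3 + 1)/d + 35/17) = -5 + (4/d + 35*(1/17)) = -5 + (4/d + 35/17) = -5 + (35/17 + 4/d) = -50/17 + 4/d)
419/J + K(-14, 22)/3084 = 419/(-144) + (-50/17 + 4/22)/3084 = 419*(-1/144) + (-50/17 + 4*(1/22))*(1/3084) = -419/144 + (-50/17 + 2/11)*(1/3084) = -419/144 - 516/187*1/3084 = -419/144 - 43/48059 = -20142913/6920496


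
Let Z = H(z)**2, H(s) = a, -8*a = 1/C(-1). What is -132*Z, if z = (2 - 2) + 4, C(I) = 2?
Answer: -33/64 ≈ -0.51563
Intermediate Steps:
z = 4 (z = 0 + 4 = 4)
a = -1/16 (a = -1/8/2 = -1/8*1/2 = -1/16 ≈ -0.062500)
H(s) = -1/16
Z = 1/256 (Z = (-1/16)**2 = 1/256 ≈ 0.0039063)
-132*Z = -132*1/256 = -33/64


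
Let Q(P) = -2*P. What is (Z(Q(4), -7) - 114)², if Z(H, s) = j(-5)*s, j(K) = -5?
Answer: 6241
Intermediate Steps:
Z(H, s) = -5*s
(Z(Q(4), -7) - 114)² = (-5*(-7) - 114)² = (35 - 114)² = (-79)² = 6241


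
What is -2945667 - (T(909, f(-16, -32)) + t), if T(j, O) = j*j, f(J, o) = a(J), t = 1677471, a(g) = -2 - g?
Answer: -5449419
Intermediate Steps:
f(J, o) = -2 - J
T(j, O) = j²
-2945667 - (T(909, f(-16, -32)) + t) = -2945667 - (909² + 1677471) = -2945667 - (826281 + 1677471) = -2945667 - 1*2503752 = -2945667 - 2503752 = -5449419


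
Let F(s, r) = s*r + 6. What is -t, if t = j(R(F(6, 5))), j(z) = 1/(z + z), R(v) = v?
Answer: -1/72 ≈ -0.013889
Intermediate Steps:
F(s, r) = 6 + r*s (F(s, r) = r*s + 6 = 6 + r*s)
j(z) = 1/(2*z)
t = 1/72 (t = 1/(2*(6 + 5*6)) = 1/(2*(6 + 30)) = (½)/36 = (½)*(1/36) = 1/72 ≈ 0.013889)
-t = -1*1/72 = -1/72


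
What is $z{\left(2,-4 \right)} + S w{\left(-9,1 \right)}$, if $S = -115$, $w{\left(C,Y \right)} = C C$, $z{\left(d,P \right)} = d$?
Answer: $-9313$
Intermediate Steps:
$w{\left(C,Y \right)} = C^{2}$
$z{\left(2,-4 \right)} + S w{\left(-9,1 \right)} = 2 - 115 \left(-9\right)^{2} = 2 - 9315 = -9313$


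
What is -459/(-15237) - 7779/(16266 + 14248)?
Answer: -11613633/51660202 ≈ -0.22481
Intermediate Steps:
-459/(-15237) - 7779/(16266 + 14248) = -459*(-1/15237) - 7779/30514 = 51/1693 - 7779*1/30514 = 51/1693 - 7779/30514 = -11613633/51660202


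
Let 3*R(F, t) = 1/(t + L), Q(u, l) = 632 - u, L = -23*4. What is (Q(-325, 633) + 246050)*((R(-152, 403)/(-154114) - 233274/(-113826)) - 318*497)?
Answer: -342405482267282041505/8771090082 ≈ -3.9038e+10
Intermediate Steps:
L = -92
R(F, t) = 1/(3*(-92 + t)) (R(F, t) = 1/(3*(t - 92)) = 1/(3*(-92 + t)))
(Q(-325, 633) + 246050)*((R(-152, 403)/(-154114) - 233274/(-113826)) - 318*497) = ((632 - 1*(-325)) + 246050)*(((1/(3*(-92 + 403)))/(-154114) - 233274/(-113826)) - 318*497) = ((632 + 325) + 246050)*((((⅓)/311)*(-1/154114) - 233274*(-1/113826)) - 158046) = (957 + 246050)*((((⅓)*(1/311))*(-1/154114) + 38879/18971) - 158046) = 247007*(((1/933)*(-1/154114) + 38879/18971) - 158046) = 247007*((-1/143788362 + 38879/18971) - 158046) = 247007*(17975394557/8771090082 - 158046) = 247007*(-1386217727705215/8771090082) = -342405482267282041505/8771090082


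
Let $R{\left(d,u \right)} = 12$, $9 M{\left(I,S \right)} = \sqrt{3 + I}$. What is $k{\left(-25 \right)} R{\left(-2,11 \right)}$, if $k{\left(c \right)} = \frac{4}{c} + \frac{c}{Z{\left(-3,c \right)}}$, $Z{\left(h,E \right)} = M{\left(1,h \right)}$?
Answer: $- \frac{33798}{25} \approx -1351.9$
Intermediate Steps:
$M{\left(I,S \right)} = \frac{\sqrt{3 + I}}{9}$
$Z{\left(h,E \right)} = \frac{2}{9}$ ($Z{\left(h,E \right)} = \frac{\sqrt{3 + 1}}{9} = \frac{\sqrt{4}}{9} = \frac{1}{9} \cdot 2 = \frac{2}{9}$)
$k{\left(c \right)} = \frac{4}{c} + \frac{9 c}{2}$ ($k{\left(c \right)} = \frac{4}{c} + \frac{c}{\frac{2}{9}} = \frac{4}{c} + c \frac{9}{2} = \frac{4}{c} + \frac{9 c}{2}$)
$k{\left(-25 \right)} R{\left(-2,11 \right)} = \left(\frac{4}{-25} + \frac{9}{2} \left(-25\right)\right) 12 = \left(4 \left(- \frac{1}{25}\right) - \frac{225}{2}\right) 12 = \left(- \frac{4}{25} - \frac{225}{2}\right) 12 = \left(- \frac{5633}{50}\right) 12 = - \frac{33798}{25}$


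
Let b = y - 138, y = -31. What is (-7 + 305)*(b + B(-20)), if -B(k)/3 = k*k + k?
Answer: -390082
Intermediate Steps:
b = -169 (b = -31 - 138 = -169)
B(k) = -3*k - 3*k² (B(k) = -3*(k*k + k) = -3*(k² + k) = -3*(k + k²) = -3*k - 3*k²)
(-7 + 305)*(b + B(-20)) = (-7 + 305)*(-169 - 3*(-20)*(1 - 20)) = 298*(-169 - 3*(-20)*(-19)) = 298*(-169 - 1140) = 298*(-1309) = -390082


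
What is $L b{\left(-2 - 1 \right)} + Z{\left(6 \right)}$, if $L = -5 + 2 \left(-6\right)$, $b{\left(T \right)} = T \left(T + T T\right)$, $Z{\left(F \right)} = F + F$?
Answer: $318$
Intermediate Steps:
$Z{\left(F \right)} = 2 F$
$b{\left(T \right)} = T \left(T + T^{2}\right)$
$L = -17$ ($L = -5 - 12 = -17$)
$L b{\left(-2 - 1 \right)} + Z{\left(6 \right)} = - 17 \left(-2 - 1\right)^{2} \left(1 - 3\right) + 2 \cdot 6 = - 17 \left(-3\right)^{2} \left(1 - 3\right) + 12 = - 17 \cdot 9 \left(-2\right) + 12 = \left(-17\right) \left(-18\right) + 12 = 306 + 12 = 318$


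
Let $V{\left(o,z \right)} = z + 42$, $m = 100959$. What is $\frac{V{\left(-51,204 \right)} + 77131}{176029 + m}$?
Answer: $\frac{77377}{276988} \approx 0.27935$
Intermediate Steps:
$V{\left(o,z \right)} = 42 + z$
$\frac{V{\left(-51,204 \right)} + 77131}{176029 + m} = \frac{\left(42 + 204\right) + 77131}{176029 + 100959} = \frac{246 + 77131}{276988} = 77377 \cdot \frac{1}{276988} = \frac{77377}{276988}$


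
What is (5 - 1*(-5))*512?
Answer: 5120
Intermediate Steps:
(5 - 1*(-5))*512 = (5 + 5)*512 = 10*512 = 5120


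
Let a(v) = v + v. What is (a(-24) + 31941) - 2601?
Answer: 29292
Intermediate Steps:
a(v) = 2*v
(a(-24) + 31941) - 2601 = (2*(-24) + 31941) - 2601 = (-48 + 31941) - 2601 = 31893 - 2601 = 29292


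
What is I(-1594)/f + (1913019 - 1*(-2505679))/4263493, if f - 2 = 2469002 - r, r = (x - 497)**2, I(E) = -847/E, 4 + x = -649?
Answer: 8075295172455019/7791650174884368 ≈ 1.0364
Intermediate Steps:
x = -653 (x = -4 - 649 = -653)
r = 1322500 (r = (-653 - 497)**2 = (-1150)**2 = 1322500)
f = 1146504 (f = 2 + (2469002 - 1*1322500) = 2 + (2469002 - 1322500) = 2 + 1146502 = 1146504)
I(-1594)/f + (1913019 - 1*(-2505679))/4263493 = -847/(-1594)/1146504 + (1913019 - 1*(-2505679))/4263493 = -847*(-1/1594)*(1/1146504) + (1913019 + 2505679)*(1/4263493) = (847/1594)*(1/1146504) + 4418698*(1/4263493) = 847/1827527376 + 4418698/4263493 = 8075295172455019/7791650174884368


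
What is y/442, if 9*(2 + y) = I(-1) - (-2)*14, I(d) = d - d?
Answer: 5/1989 ≈ 0.0025138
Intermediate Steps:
I(d) = 0
y = 10/9 (y = -2 + (0 - (-2)*14)/9 = -2 + (0 - 2*(-14))/9 = -2 + (0 + 28)/9 = -2 + (1/9)*28 = -2 + 28/9 = 10/9 ≈ 1.1111)
y/442 = (10/9)/442 = (10/9)*(1/442) = 5/1989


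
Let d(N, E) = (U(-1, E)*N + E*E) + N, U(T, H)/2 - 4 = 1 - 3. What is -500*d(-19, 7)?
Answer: 23000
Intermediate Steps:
U(T, H) = 4 (U(T, H) = 8 + 2*(1 - 3) = 8 + 2*(-2) = 8 - 4 = 4)
d(N, E) = E**2 + 5*N (d(N, E) = (4*N + E*E) + N = (4*N + E**2) + N = (E**2 + 4*N) + N = E**2 + 5*N)
-500*d(-19, 7) = -500*(7**2 + 5*(-19)) = -500*(49 - 95) = -500*(-46) = 23000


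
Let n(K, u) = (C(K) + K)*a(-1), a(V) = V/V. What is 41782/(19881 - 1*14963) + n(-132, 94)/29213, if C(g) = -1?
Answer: 609961736/71834767 ≈ 8.4912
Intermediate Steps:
a(V) = 1
n(K, u) = -1 + K (n(K, u) = (-1 + K)*1 = -1 + K)
41782/(19881 - 1*14963) + n(-132, 94)/29213 = 41782/(19881 - 1*14963) + (-1 - 132)/29213 = 41782/(19881 - 14963) - 133*1/29213 = 41782/4918 - 133/29213 = 41782*(1/4918) - 133/29213 = 20891/2459 - 133/29213 = 609961736/71834767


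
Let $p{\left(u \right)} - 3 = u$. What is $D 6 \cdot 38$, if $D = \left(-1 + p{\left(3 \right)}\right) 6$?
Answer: $6840$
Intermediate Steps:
$p{\left(u \right)} = 3 + u$
$D = 30$ ($D = \left(-1 + \left(3 + 3\right)\right) 6 = \left(-1 + 6\right) 6 = 5 \cdot 6 = 30$)
$D 6 \cdot 38 = 30 \cdot 6 \cdot 38 = 180 \cdot 38 = 6840$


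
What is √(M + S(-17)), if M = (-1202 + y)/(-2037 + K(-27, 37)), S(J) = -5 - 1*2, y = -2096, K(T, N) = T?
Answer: 5*I*√57534/516 ≈ 2.3242*I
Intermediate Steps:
S(J) = -7 (S(J) = -5 - 2 = -7)
M = 1649/1032 (M = (-1202 - 2096)/(-2037 - 27) = -3298/(-2064) = -3298*(-1/2064) = 1649/1032 ≈ 1.5979)
√(M + S(-17)) = √(1649/1032 - 7) = √(-5575/1032) = 5*I*√57534/516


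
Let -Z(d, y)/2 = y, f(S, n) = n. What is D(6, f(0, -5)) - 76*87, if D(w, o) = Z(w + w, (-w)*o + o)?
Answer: -6662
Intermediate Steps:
Z(d, y) = -2*y
D(w, o) = -2*o + 2*o*w (D(w, o) = -2*((-w)*o + o) = -2*(-o*w + o) = -2*(o - o*w) = -2*o + 2*o*w)
D(6, f(0, -5)) - 76*87 = 2*(-5)*(-1 + 6) - 76*87 = 2*(-5)*5 - 6612 = -50 - 6612 = -6662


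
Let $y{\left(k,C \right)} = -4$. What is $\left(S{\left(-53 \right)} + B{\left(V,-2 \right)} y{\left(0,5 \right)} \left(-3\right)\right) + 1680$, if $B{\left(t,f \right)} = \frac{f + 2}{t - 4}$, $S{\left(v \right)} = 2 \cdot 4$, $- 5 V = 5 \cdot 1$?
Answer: $1688$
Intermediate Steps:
$V = -1$ ($V = - \frac{5 \cdot 1}{5} = \left(- \frac{1}{5}\right) 5 = -1$)
$S{\left(v \right)} = 8$
$B{\left(t,f \right)} = \frac{2 + f}{-4 + t}$
$\left(S{\left(-53 \right)} + B{\left(V,-2 \right)} y{\left(0,5 \right)} \left(-3\right)\right) + 1680 = \left(8 + \frac{2 - 2}{-4 - 1} \left(-4\right) \left(-3\right)\right) + 1680 = \left(8 + \frac{1}{-5} \cdot 0 \left(-4\right) \left(-3\right)\right) + 1680 = \left(8 + \left(- \frac{1}{5}\right) 0 \left(-4\right) \left(-3\right)\right) + 1680 = \left(8 + 0 \left(-4\right) \left(-3\right)\right) + 1680 = \left(8 + 0 \left(-3\right)\right) + 1680 = \left(8 + 0\right) + 1680 = 8 + 1680 = 1688$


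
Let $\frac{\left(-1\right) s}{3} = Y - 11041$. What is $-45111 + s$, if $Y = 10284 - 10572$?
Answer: $-11124$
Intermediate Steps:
$Y = -288$ ($Y = 10284 - 10572 = -288$)
$s = 33987$ ($s = - 3 \left(-288 - 11041\right) = \left(-3\right) \left(-11329\right) = 33987$)
$-45111 + s = -45111 + 33987 = -11124$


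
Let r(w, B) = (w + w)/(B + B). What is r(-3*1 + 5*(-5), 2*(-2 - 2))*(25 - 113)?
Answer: -308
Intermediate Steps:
r(w, B) = w/B (r(w, B) = (2*w)/((2*B)) = (2*w)*(1/(2*B)) = w/B)
r(-3*1 + 5*(-5), 2*(-2 - 2))*(25 - 113) = ((-3*1 + 5*(-5))/((2*(-2 - 2))))*(25 - 113) = ((-3 - 25)/((2*(-4))))*(-88) = -28/(-8)*(-88) = -28*(-1/8)*(-88) = (7/2)*(-88) = -308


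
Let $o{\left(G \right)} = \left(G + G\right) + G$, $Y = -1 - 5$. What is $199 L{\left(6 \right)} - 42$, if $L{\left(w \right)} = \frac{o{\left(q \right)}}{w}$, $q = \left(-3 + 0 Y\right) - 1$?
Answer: $-440$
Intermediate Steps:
$Y = -6$
$q = -4$ ($q = \left(-3 + 0 \left(-6\right)\right) - 1 = \left(-3 + 0\right) - 1 = -3 - 1 = -4$)
$o{\left(G \right)} = 3 G$ ($o{\left(G \right)} = 2 G + G = 3 G$)
$L{\left(w \right)} = - \frac{12}{w}$ ($L{\left(w \right)} = \frac{3 \left(-4\right)}{w} = - \frac{12}{w}$)
$199 L{\left(6 \right)} - 42 = 199 \left(- \frac{12}{6}\right) - 42 = 199 \left(\left(-12\right) \frac{1}{6}\right) - 42 = 199 \left(-2\right) - 42 = -398 - 42 = -440$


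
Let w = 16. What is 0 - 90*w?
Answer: -1440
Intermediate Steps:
0 - 90*w = 0 - 90*16 = 0 - 1440 = -1440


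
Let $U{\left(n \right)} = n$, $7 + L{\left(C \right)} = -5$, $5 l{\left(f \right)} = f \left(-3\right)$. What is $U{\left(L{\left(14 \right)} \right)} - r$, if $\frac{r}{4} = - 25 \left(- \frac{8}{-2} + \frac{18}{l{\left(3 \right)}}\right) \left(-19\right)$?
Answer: $11388$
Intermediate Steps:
$l{\left(f \right)} = - \frac{3 f}{5}$ ($l{\left(f \right)} = \frac{f \left(-3\right)}{5} = \frac{\left(-3\right) f}{5} = - \frac{3 f}{5}$)
$L{\left(C \right)} = -12$ ($L{\left(C \right)} = -7 - 5 = -12$)
$r = -11400$ ($r = 4 - 25 \left(- \frac{8}{-2} + \frac{18}{\left(- \frac{3}{5}\right) 3}\right) \left(-19\right) = 4 - 25 \left(\left(-8\right) \left(- \frac{1}{2}\right) + \frac{18}{- \frac{9}{5}}\right) \left(-19\right) = 4 - 25 \left(4 + 18 \left(- \frac{5}{9}\right)\right) \left(-19\right) = 4 - 25 \left(4 - 10\right) \left(-19\right) = 4 \left(-25\right) \left(-6\right) \left(-19\right) = 4 \cdot 150 \left(-19\right) = 4 \left(-2850\right) = -11400$)
$U{\left(L{\left(14 \right)} \right)} - r = -12 - -11400 = -12 + 11400 = 11388$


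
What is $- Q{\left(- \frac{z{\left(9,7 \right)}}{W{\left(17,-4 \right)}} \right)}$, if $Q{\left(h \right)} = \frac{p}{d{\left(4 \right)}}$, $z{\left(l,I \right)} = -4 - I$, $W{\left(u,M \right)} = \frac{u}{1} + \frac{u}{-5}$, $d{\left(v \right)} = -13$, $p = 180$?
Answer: $\frac{180}{13} \approx 13.846$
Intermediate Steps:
$W{\left(u,M \right)} = \frac{4 u}{5}$ ($W{\left(u,M \right)} = u 1 + u \left(- \frac{1}{5}\right) = u - \frac{u}{5} = \frac{4 u}{5}$)
$Q{\left(h \right)} = - \frac{180}{13}$ ($Q{\left(h \right)} = \frac{180}{-13} = 180 \left(- \frac{1}{13}\right) = - \frac{180}{13}$)
$- Q{\left(- \frac{z{\left(9,7 \right)}}{W{\left(17,-4 \right)}} \right)} = \left(-1\right) \left(- \frac{180}{13}\right) = \frac{180}{13}$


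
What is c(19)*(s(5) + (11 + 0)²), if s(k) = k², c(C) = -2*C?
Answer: -5548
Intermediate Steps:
c(19)*(s(5) + (11 + 0)²) = (-2*19)*(5² + (11 + 0)²) = -38*(25 + 11²) = -38*(25 + 121) = -38*146 = -5548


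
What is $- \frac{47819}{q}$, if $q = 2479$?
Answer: $- \frac{47819}{2479} \approx -19.29$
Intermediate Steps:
$- \frac{47819}{q} = - \frac{47819}{2479}$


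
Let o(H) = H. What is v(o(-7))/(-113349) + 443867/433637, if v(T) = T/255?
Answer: 12829532584124/12533841679815 ≈ 1.0236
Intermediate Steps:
v(T) = T/255 (v(T) = T*(1/255) = T/255)
v(o(-7))/(-113349) + 443867/433637 = ((1/255)*(-7))/(-113349) + 443867/433637 = -7/255*(-1/113349) + 443867*(1/433637) = 7/28903995 + 443867/433637 = 12829532584124/12533841679815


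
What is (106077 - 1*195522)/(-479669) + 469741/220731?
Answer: 245063480024/105877818039 ≈ 2.3146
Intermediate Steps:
(106077 - 1*195522)/(-479669) + 469741/220731 = (106077 - 195522)*(-1/479669) + 469741*(1/220731) = -89445*(-1/479669) + 469741/220731 = 89445/479669 + 469741/220731 = 245063480024/105877818039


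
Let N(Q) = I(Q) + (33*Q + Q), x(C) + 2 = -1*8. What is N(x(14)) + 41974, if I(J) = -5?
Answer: 41629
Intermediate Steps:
x(C) = -10 (x(C) = -2 - 1*8 = -2 - 8 = -10)
N(Q) = -5 + 34*Q (N(Q) = -5 + (33*Q + Q) = -5 + 34*Q)
N(x(14)) + 41974 = (-5 + 34*(-10)) + 41974 = (-5 - 340) + 41974 = -345 + 41974 = 41629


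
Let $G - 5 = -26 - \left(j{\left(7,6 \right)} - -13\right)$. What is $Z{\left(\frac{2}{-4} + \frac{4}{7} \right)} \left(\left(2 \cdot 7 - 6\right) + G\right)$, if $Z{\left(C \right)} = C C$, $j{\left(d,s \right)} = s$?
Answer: $- \frac{8}{49} \approx -0.16327$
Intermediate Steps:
$Z{\left(C \right)} = C^{2}$
$G = -40$ ($G = 5 - \left(32 + 13\right) = 5 - 45 = -40$)
$Z{\left(\frac{2}{-4} + \frac{4}{7} \right)} \left(\left(2 \cdot 7 - 6\right) + G\right) = \left(\frac{2}{-4} + \frac{4}{7}\right)^{2} \left(\left(2 \cdot 7 - 6\right) - 40\right) = \left(2 \left(- \frac{1}{4}\right) + 4 \cdot \frac{1}{7}\right)^{2} \left(\left(14 - 6\right) - 40\right) = \left(- \frac{1}{2} + \frac{4}{7}\right)^{2} \left(8 - 40\right) = \left(\frac{1}{14}\right)^{2} \left(-32\right) = \frac{1}{196} \left(-32\right) = - \frac{8}{49}$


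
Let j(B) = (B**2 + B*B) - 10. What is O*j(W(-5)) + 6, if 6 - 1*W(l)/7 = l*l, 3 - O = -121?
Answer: 4385638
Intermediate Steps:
O = 124 (O = 3 - 1*(-121) = 3 + 121 = 124)
W(l) = 42 - 7*l**2 (W(l) = 42 - 7*l*l = 42 - 7*l**2)
j(B) = -10 + 2*B**2 (j(B) = (B**2 + B**2) - 10 = 2*B**2 - 10 = -10 + 2*B**2)
O*j(W(-5)) + 6 = 124*(-10 + 2*(42 - 7*(-5)**2)**2) + 6 = 124*(-10 + 2*(42 - 7*25)**2) + 6 = 124*(-10 + 2*(42 - 175)**2) + 6 = 124*(-10 + 2*(-133)**2) + 6 = 124*(-10 + 2*17689) + 6 = 124*(-10 + 35378) + 6 = 124*35368 + 6 = 4385632 + 6 = 4385638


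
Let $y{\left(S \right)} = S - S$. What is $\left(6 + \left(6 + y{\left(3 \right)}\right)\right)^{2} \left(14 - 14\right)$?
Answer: $0$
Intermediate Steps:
$y{\left(S \right)} = 0$
$\left(6 + \left(6 + y{\left(3 \right)}\right)\right)^{2} \left(14 - 14\right) = \left(6 + \left(6 + 0\right)\right)^{2} \left(14 - 14\right) = \left(6 + 6\right)^{2} \cdot 0 = 12^{2} \cdot 0 = 144 \cdot 0 = 0$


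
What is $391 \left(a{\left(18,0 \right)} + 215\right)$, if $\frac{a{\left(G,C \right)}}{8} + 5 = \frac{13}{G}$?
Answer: $\frac{636157}{9} \approx 70684.0$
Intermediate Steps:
$a{\left(G,C \right)} = -40 + \frac{104}{G}$ ($a{\left(G,C \right)} = -40 + 8 \frac{13}{G} = -40 + \frac{104}{G}$)
$391 \left(a{\left(18,0 \right)} + 215\right) = 391 \left(\left(-40 + \frac{104}{18}\right) + 215\right) = 391 \left(\left(-40 + 104 \cdot \frac{1}{18}\right) + 215\right) = 391 \left(\left(-40 + \frac{52}{9}\right) + 215\right) = 391 \left(- \frac{308}{9} + 215\right) = 391 \cdot \frac{1627}{9} = \frac{636157}{9}$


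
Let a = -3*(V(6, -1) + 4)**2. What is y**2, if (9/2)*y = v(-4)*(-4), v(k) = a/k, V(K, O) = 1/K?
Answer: 390625/2916 ≈ 133.96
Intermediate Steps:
a = -625/12 (a = -3*(1/6 + 4)**2 = -3*(25/6)**2 = -3*625/36 = -625/12 ≈ -52.083)
v(k) = -625/(12*k)
y = -625/54 (y = 2*(-625/12/(-4)*(-4))/9 = 2*(-625/12*(-1/4)*(-4))/9 = 2*((625/48)*(-4))/9 = (2/9)*(-625/12) = -625/54 ≈ -11.574)
y**2 = (-625/54)**2 = 390625/2916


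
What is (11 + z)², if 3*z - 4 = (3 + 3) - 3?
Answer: 1600/9 ≈ 177.78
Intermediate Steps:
z = 7/3 (z = 4/3 + ((3 + 3) - 3)/3 = 4/3 + (6 - 3)/3 = 4/3 + (⅓)*3 = 4/3 + 1 = 7/3 ≈ 2.3333)
(11 + z)² = (11 + 7/3)² = (40/3)² = 1600/9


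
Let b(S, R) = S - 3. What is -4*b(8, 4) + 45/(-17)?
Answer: -385/17 ≈ -22.647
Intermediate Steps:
b(S, R) = -3 + S
-4*b(8, 4) + 45/(-17) = -4*(-3 + 8) + 45/(-17) = -4*5 + 45*(-1/17) = -20 - 45/17 = -385/17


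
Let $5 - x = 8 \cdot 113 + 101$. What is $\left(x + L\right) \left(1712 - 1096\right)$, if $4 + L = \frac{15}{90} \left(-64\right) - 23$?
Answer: $- \frac{1917608}{3} \approx -6.392 \cdot 10^{5}$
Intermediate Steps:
$L = - \frac{113}{3}$ ($L = -4 - \left(23 - \frac{15}{90} \left(-64\right)\right) = -4 - \left(23 - 15 \cdot \frac{1}{90} \left(-64\right)\right) = -4 + \left(\frac{1}{6} \left(-64\right) - 23\right) = -4 - \frac{101}{3} = - \frac{113}{3} \approx -37.667$)
$x = -1000$ ($x = 5 - \left(8 \cdot 113 + 101\right) = 5 - \left(904 + 101\right) = 5 - 1005 = -1000$)
$\left(x + L\right) \left(1712 - 1096\right) = \left(-1000 - \frac{113}{3}\right) \left(1712 - 1096\right) = - \frac{3113 \left(1712 - 1096\right)}{3} = \left(- \frac{3113}{3}\right) 616 = - \frac{1917608}{3}$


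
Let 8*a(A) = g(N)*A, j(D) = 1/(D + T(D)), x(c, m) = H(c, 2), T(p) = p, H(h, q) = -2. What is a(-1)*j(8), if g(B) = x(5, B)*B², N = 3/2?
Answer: 9/256 ≈ 0.035156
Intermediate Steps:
x(c, m) = -2
N = 3/2 (N = 3*(½) = 3/2 ≈ 1.5000)
j(D) = 1/(2*D) (j(D) = 1/(D + D) = 1/(2*D))
g(B) = -2*B²
a(A) = -9*A/16 (a(A) = ((-2*(3/2)²)*A)/8 = ((-2*9/4)*A)/8 = (-9*A/2)/8 = -9*A/16)
a(-1)*j(8) = (-9/16*(-1))*((½)/8) = 9*((½)*(⅛))/16 = (9/16)*(1/16) = 9/256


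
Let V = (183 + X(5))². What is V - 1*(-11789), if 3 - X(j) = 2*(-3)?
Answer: 48653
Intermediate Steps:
X(j) = 9 (X(j) = 3 - 2*(-3) = 3 - 1*(-6) = 3 + 6 = 9)
V = 36864 (V = (183 + 9)² = 192² = 36864)
V - 1*(-11789) = 36864 - 1*(-11789) = 36864 + 11789 = 48653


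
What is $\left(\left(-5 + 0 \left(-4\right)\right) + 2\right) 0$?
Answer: $0$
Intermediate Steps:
$\left(\left(-5 + 0 \left(-4\right)\right) + 2\right) 0 = \left(\left(-5 + 0\right) + 2\right) 0 = \left(-5 + 2\right) 0 = \left(-3\right) 0 = 0$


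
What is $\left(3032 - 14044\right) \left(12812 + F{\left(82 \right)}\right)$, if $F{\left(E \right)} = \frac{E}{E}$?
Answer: $-141096756$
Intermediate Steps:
$F{\left(E \right)} = 1$
$\left(3032 - 14044\right) \left(12812 + F{\left(82 \right)}\right) = \left(3032 - 14044\right) \left(12812 + 1\right) = \left(-11012\right) 12813 = -141096756$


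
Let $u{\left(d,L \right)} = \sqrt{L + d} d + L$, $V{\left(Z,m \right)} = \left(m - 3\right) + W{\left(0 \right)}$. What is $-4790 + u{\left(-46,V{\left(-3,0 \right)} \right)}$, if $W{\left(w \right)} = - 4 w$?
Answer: $-4793 - 322 i \approx -4793.0 - 322.0 i$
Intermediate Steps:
$V{\left(Z,m \right)} = -3 + m$ ($V{\left(Z,m \right)} = \left(m - 3\right) - 0 = \left(-3 + m\right) + 0 = -3 + m$)
$u{\left(d,L \right)} = L + d \sqrt{L + d}$ ($u{\left(d,L \right)} = d \sqrt{L + d} + L = L + d \sqrt{L + d}$)
$-4790 + u{\left(-46,V{\left(-3,0 \right)} \right)} = -4790 + \left(\left(-3 + 0\right) - 46 \sqrt{\left(-3 + 0\right) - 46}\right) = -4790 - \left(3 + 46 \sqrt{-3 - 46}\right) = -4790 - \left(3 + 46 \sqrt{-49}\right) = -4790 - \left(3 + 46 \cdot 7 i\right) = -4790 - \left(3 + 322 i\right) = -4793 - 322 i$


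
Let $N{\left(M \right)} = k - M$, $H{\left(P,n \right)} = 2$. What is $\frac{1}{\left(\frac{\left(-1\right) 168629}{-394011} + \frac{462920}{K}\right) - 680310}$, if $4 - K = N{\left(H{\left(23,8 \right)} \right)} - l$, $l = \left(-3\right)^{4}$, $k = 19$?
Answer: $- \frac{6698187}{4511241838247} \approx -1.4848 \cdot 10^{-6}$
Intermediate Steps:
$N{\left(M \right)} = 19 - M$
$l = 81$
$K = 68$ ($K = 4 - \left(\left(19 - 2\right) - 81\right) = 4 - \left(17 - 81\right) = 4 - -64 = 4 + 64 = 68$)
$\frac{1}{\left(\frac{\left(-1\right) 168629}{-394011} + \frac{462920}{K}\right) - 680310} = \frac{1}{\left(\frac{\left(-1\right) 168629}{-394011} + \frac{462920}{68}\right) - 680310} = \frac{1}{\left(\left(-168629\right) \left(- \frac{1}{394011}\right) + 462920 \cdot \frac{1}{68}\right) - 680310} = \frac{1}{\left(\frac{168629}{394011} + \frac{115730}{17}\right) - 680310} = \frac{1}{\frac{45601759723}{6698187} - 680310} = \frac{1}{- \frac{4511241838247}{6698187}} = - \frac{6698187}{4511241838247}$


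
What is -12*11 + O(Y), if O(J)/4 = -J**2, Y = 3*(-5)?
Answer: -1032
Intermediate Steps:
Y = -15
O(J) = -4*J**2 (O(J) = 4*(-J**2) = -4*J**2)
-12*11 + O(Y) = -12*11 - 4*(-15)**2 = -132 - 4*225 = -132 - 900 = -1032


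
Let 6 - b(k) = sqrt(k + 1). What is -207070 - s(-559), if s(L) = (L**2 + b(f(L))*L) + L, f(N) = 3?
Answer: -516756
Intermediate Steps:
b(k) = 6 - sqrt(1 + k) (b(k) = 6 - sqrt(k + 1) = 6 - sqrt(1 + k))
s(L) = L**2 + 5*L (s(L) = (L**2 + (6 - sqrt(1 + 3))*L) + L = (L**2 + (6 - sqrt(4))*L) + L = (L**2 + (6 - 1*2)*L) + L = (L**2 + (6 - 2)*L) + L = (L**2 + 4*L) + L = L**2 + 5*L)
-207070 - s(-559) = -207070 - (-559)*(5 - 559) = -207070 - (-559)*(-554) = -207070 - 1*309686 = -207070 - 309686 = -516756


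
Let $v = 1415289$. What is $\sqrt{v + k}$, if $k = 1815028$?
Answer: $\sqrt{3230317} \approx 1797.3$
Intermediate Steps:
$\sqrt{v + k} = \sqrt{1415289 + 1815028} = \sqrt{3230317}$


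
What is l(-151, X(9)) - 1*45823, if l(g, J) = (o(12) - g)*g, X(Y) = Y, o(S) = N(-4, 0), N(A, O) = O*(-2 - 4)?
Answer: -68624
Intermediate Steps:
N(A, O) = -6*O (N(A, O) = O*(-6) = -6*O)
o(S) = 0 (o(S) = -6*0 = 0)
l(g, J) = -g**2 (l(g, J) = (0 - g)*g = (-g)*g = -g**2)
l(-151, X(9)) - 1*45823 = -1*(-151)**2 - 1*45823 = -1*22801 - 45823 = -22801 - 45823 = -68624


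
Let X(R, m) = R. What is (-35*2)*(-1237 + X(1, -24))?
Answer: 86520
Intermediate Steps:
(-35*2)*(-1237 + X(1, -24)) = (-35*2)*(-1237 + 1) = -1*70*(-1236) = -70*(-1236) = 86520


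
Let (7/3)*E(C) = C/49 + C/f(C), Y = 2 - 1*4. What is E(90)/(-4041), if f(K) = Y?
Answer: 705/154007 ≈ 0.0045777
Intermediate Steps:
Y = -2 (Y = 2 - 4 = -2)
f(K) = -2
E(C) = -141*C/686 (E(C) = 3*(C/49 + C/(-2))/7 = 3*(C*(1/49) + C*(-½))/7 = 3*(C/49 - C/2)/7 = 3*(-47*C/98)/7 = -141*C/686)
E(90)/(-4041) = -141/686*90/(-4041) = -6345/343*(-1/4041) = 705/154007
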